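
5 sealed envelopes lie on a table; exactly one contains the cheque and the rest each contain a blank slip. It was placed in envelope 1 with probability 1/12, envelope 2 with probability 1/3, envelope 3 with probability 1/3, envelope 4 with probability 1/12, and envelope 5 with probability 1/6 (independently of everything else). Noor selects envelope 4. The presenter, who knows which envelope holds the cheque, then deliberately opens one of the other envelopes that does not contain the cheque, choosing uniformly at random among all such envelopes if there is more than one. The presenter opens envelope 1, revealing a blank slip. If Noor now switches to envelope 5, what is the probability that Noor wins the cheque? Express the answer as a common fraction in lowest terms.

8/43

Apply Bayes' rule, conditioning on where the cheque actually is.
If it is in envelope 1 (prior 1/12): the presenter opened envelope 1, so this case is ruled out; weight (1/12)·0 = 0.
If it is in either of envelopes 2 and 3 (prior 1/3 each): the presenter has 3 equally likely choices, so probability 1/3; weight (1/3)·(1/3) = 1/9 each.
If it is in envelope 4 (prior 1/12): the presenter has 4 equally likely choices, so probability 1/4; weight (1/12)·(1/4) = 1/48.
If it is in envelope 5 (prior 1/6): the presenter has 3 equally likely choices, so probability 1/3; weight (1/6)·(1/3) = 1/18.
The weights sum to 43/144.
So P(the cheque in envelope 5 | the presenter opened envelope 1) = (1/18) / (43/144) = 8/43.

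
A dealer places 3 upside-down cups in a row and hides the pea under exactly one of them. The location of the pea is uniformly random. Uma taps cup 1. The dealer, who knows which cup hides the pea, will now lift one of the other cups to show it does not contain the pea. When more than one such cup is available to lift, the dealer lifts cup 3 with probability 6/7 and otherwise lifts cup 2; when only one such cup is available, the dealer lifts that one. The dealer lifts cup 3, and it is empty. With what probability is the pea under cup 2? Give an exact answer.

Consider each possible location of the pea in turn.
If it is under cup 1 (prior 1/3): cup 3 is available, opened with probability 6/7; weight (1/3)·(6/7) = 2/7.
If it is under cup 2 (prior 1/3): only cup 3 is available, probability 1; weight (1/3)·1 = 1/3.
If it is under cup 3 (prior 1/3): the dealer opened cup 3, so this case is ruled out; weight (1/3)·0 = 0.
The weights sum to 13/21.
So P(the pea under cup 2 | the dealer opened cup 3) = (1/3) / (13/21) = 7/13.

7/13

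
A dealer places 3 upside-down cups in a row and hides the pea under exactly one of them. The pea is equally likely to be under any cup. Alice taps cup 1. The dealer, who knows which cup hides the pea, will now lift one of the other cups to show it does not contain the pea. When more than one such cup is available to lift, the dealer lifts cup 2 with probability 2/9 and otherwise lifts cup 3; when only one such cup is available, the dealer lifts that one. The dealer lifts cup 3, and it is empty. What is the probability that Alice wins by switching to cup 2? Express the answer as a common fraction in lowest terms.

Consider each possible location of the pea in turn.
If it is under cup 1 (prior 1/3): cup 2 is available but not opened, probability 7/9; weight (1/3)·(7/9) = 7/27.
If it is under cup 2 (prior 1/3): only cup 3 is available, probability 1; weight (1/3)·1 = 1/3.
If it is under cup 3 (prior 1/3): the dealer opened cup 3, so this case is ruled out; weight (1/3)·0 = 0.
The weights sum to 16/27.
So P(the pea under cup 2 | the dealer opened cup 3) = (1/3) / (16/27) = 9/16.

9/16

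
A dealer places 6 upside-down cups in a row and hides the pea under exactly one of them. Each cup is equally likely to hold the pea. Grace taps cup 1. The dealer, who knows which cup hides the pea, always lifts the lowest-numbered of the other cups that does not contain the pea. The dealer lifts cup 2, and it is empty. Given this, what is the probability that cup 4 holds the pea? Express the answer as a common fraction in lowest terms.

Condition on the true location of the pea.
If it is under any of cups 1, 3, 4, 5, and 6 (prior 1/6 each): cup 2 is the lowest-numbered option available, probability 1; weight (1/6)·1 = 1/6 each.
If it is under cup 2 (prior 1/6): the dealer opened cup 2, so this case is ruled out; weight (1/6)·0 = 0.
The weights sum to 5/6.
So P(the pea under cup 4 | the dealer opened cup 2) = (1/6) / (5/6) = 1/5.

1/5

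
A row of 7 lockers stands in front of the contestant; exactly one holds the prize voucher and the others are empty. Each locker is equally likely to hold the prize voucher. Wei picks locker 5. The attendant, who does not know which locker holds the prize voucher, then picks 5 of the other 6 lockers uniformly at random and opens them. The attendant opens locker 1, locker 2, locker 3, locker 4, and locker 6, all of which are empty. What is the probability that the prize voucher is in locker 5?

Condition on the true location of the prize voucher.
If it is in any of lockers 1, 2, 3, 4, and 6 (prior 1/7 each): that locker was opened and seen not to hold the prize — ruled out; weight (1/7)·0 = 0 each.
If it is in either of lockers 5 and 7 (prior 1/7 each): the attendant picks exactly this set with probability 1/6 regardless, and none is the prize; weight (1/7)·(1/6) = 1/42 each.
The weights sum to 1/21.
So P(the prize voucher in locker 5 | the attendant opened locker 1, locker 2, locker 3, locker 4, and locker 6) = (1/42) / (1/21) = 1/2.

1/2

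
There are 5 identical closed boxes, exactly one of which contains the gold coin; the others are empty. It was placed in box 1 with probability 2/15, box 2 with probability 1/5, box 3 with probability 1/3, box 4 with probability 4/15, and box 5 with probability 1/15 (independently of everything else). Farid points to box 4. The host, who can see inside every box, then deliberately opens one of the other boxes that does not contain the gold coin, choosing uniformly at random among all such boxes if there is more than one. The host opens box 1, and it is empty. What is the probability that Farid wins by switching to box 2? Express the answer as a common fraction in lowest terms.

1/4

Consider each possible location of the gold coin in turn.
If it is in box 1 (prior 2/15): the host opened box 1, so this case is ruled out; weight (2/15)·0 = 0.
If it is in box 2 (prior 1/5): the host has 3 equally likely choices, so probability 1/3; weight (1/5)·(1/3) = 1/15.
If it is in box 3 (prior 1/3): the host has 3 equally likely choices, so probability 1/3; weight (1/3)·(1/3) = 1/9.
If it is in box 4 (prior 4/15): the host has 4 equally likely choices, so probability 1/4; weight (4/15)·(1/4) = 1/15.
If it is in box 5 (prior 1/15): the host has 3 equally likely choices, so probability 1/3; weight (1/15)·(1/3) = 1/45.
The weights sum to 4/15.
So P(the gold coin in box 2 | the host opened box 1) = (1/15) / (4/15) = 1/4.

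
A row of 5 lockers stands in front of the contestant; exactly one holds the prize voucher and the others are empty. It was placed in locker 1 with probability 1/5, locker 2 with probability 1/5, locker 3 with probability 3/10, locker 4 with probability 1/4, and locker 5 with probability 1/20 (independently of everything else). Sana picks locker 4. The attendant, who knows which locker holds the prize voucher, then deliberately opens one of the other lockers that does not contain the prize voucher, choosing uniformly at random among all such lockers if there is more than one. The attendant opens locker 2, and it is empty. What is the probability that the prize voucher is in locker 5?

4/59

Condition on the true location of the prize voucher.
If it is in locker 1 (prior 1/5): the attendant has 3 equally likely choices, so probability 1/3; weight (1/5)·(1/3) = 1/15.
If it is in locker 2 (prior 1/5): the attendant opened locker 2, so this case is ruled out; weight (1/5)·0 = 0.
If it is in locker 3 (prior 3/10): the attendant has 3 equally likely choices, so probability 1/3; weight (3/10)·(1/3) = 1/10.
If it is in locker 4 (prior 1/4): the attendant has 4 equally likely choices, so probability 1/4; weight (1/4)·(1/4) = 1/16.
If it is in locker 5 (prior 1/20): the attendant has 3 equally likely choices, so probability 1/3; weight (1/20)·(1/3) = 1/60.
The weights sum to 59/240.
So P(the prize voucher in locker 5 | the attendant opened locker 2) = (1/60) / (59/240) = 4/59.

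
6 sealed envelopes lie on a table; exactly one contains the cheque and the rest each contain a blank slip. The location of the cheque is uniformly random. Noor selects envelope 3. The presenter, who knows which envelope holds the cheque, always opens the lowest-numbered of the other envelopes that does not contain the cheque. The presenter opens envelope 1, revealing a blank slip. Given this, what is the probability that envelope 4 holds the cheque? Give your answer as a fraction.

Condition on the true location of the cheque.
If it is in envelope 1 (prior 1/6): the presenter opened envelope 1, so this case is ruled out; weight (1/6)·0 = 0.
If it is in any of envelopes 2, 3, 4, 5, and 6 (prior 1/6 each): envelope 1 is the lowest-numbered option available, probability 1; weight (1/6)·1 = 1/6 each.
The weights sum to 5/6.
So P(the cheque in envelope 4 | the presenter opened envelope 1) = (1/6) / (5/6) = 1/5.

1/5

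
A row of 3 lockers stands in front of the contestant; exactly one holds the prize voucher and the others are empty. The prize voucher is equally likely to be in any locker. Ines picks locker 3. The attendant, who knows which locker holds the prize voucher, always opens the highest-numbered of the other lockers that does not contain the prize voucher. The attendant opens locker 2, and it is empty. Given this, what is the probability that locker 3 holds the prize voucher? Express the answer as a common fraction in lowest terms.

Condition on the true location of the prize voucher.
If it is in either of lockers 1 and 3 (prior 1/3 each): locker 2 is the highest-numbered option available, probability 1; weight (1/3)·1 = 1/3 each.
If it is in locker 2 (prior 1/3): the attendant opened locker 2, so this case is ruled out; weight (1/3)·0 = 0.
The weights sum to 2/3.
So P(the prize voucher in locker 3 | the attendant opened locker 2) = (1/3) / (2/3) = 1/2.

1/2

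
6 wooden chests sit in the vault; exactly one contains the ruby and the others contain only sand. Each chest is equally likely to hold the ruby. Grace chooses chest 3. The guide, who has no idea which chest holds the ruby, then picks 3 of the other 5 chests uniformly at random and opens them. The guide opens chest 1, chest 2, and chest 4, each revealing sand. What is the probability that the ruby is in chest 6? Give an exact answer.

1/3

Consider each possible location of the ruby in turn.
If it is in any of chests 1, 2, and 4 (prior 1/6 each): that chest was opened and seen not to hold the prize — ruled out; weight (1/6)·0 = 0 each.
If it is in any of chests 3, 5, and 6 (prior 1/6 each): the guide picks exactly this set with probability 1/10 regardless, and none is the prize; weight (1/6)·(1/10) = 1/60 each.
The weights sum to 1/20.
So P(the ruby in chest 6 | the guide opened chest 1, chest 2, and chest 4) = (1/60) / (1/20) = 1/3.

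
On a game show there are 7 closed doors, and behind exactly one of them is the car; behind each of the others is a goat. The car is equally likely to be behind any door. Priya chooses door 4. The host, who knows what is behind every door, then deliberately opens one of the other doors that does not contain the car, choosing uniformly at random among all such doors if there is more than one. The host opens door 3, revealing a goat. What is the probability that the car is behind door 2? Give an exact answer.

6/35

Consider each possible location of the car in turn.
If it is behind any of doors 1, 2, 5, 6, and 7 (prior 1/7 each): the host has 5 equally likely choices, so probability 1/5; weight (1/7)·(1/5) = 1/35 each.
If it is behind door 3 (prior 1/7): the host opened door 3, so this case is ruled out; weight (1/7)·0 = 0.
If it is behind door 4 (prior 1/7): the host has 6 equally likely choices, so probability 1/6; weight (1/7)·(1/6) = 1/42.
The weights sum to 1/6.
So P(the car behind door 2 | the host opened door 3) = (1/35) / (1/6) = 6/35.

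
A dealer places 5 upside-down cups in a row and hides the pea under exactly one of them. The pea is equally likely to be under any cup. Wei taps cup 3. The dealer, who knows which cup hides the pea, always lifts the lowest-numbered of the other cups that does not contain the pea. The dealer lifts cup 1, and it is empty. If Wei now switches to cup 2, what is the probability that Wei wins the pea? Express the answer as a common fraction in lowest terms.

1/4

Condition on the true location of the pea.
If it is under cup 1 (prior 1/5): the dealer opened cup 1, so this case is ruled out; weight (1/5)·0 = 0.
If it is under any of cups 2, 3, 4, and 5 (prior 1/5 each): cup 1 is the lowest-numbered option available, probability 1; weight (1/5)·1 = 1/5 each.
The weights sum to 4/5.
So P(the pea under cup 2 | the dealer opened cup 1) = (1/5) / (4/5) = 1/4.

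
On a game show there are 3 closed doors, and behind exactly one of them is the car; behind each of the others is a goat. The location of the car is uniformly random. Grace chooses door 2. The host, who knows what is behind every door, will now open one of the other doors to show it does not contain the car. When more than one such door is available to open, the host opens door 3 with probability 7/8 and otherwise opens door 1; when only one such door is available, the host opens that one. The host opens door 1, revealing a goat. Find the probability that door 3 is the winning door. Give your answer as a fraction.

Consider each possible location of the car in turn.
If it is behind door 1 (prior 1/3): the host opened door 1, so this case is ruled out; weight (1/3)·0 = 0.
If it is behind door 2 (prior 1/3): door 3 is available but not opened, probability 1/8; weight (1/3)·(1/8) = 1/24.
If it is behind door 3 (prior 1/3): only door 1 is available, probability 1; weight (1/3)·1 = 1/3.
The weights sum to 3/8.
So P(the car behind door 3 | the host opened door 1) = (1/3) / (3/8) = 8/9.

8/9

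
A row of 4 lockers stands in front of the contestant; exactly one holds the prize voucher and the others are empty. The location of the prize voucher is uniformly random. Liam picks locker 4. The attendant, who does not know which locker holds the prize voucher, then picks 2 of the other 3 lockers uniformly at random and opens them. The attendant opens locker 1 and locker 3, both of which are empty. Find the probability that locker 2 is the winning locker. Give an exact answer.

Consider each possible location of the prize voucher in turn.
If it is in either of lockers 1 and 3 (prior 1/4 each): that locker was opened and seen not to hold the prize — ruled out; weight (1/4)·0 = 0 each.
If it is in either of lockers 2 and 4 (prior 1/4 each): the attendant picks exactly this set with probability 1/3 regardless, and none is the prize; weight (1/4)·(1/3) = 1/12 each.
The weights sum to 1/6.
So P(the prize voucher in locker 2 | the attendant opened locker 1 and locker 3) = (1/12) / (1/6) = 1/2.

1/2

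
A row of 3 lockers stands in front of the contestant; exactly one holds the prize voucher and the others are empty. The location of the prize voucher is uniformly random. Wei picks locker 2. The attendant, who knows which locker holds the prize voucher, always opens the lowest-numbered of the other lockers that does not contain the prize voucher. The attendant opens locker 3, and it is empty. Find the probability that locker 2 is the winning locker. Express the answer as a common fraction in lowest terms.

Condition on the true location of the prize voucher.
If it is in locker 1 (prior 1/3): locker 3 is the lowest-numbered option available, probability 1; weight (1/3)·1 = 1/3.
If it is in locker 2 (prior 1/3): the attendant would have opened locker 1 instead, probability 0; weight (1/3)·0 = 0.
If it is in locker 3 (prior 1/3): the attendant opened locker 3, so this case is ruled out; weight (1/3)·0 = 0.
The weights sum to 1/3.
So P(the prize voucher in locker 2 | the attendant opened locker 3) = 0 / (1/3) = 0.

0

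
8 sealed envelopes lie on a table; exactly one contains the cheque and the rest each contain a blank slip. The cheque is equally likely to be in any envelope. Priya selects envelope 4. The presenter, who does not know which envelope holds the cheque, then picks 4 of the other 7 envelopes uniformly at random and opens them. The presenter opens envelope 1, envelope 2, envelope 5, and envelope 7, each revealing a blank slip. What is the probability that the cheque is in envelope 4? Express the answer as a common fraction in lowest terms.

1/4

Consider each possible location of the cheque in turn.
If it is in any of envelopes 1, 2, 5, and 7 (prior 1/8 each): that envelope was opened and seen not to hold the prize — ruled out; weight (1/8)·0 = 0 each.
If it is in any of envelopes 3, 4, 6, and 8 (prior 1/8 each): the presenter picks exactly this set with probability 1/35 regardless, and none is the prize; weight (1/8)·(1/35) = 1/280 each.
The weights sum to 1/70.
So P(the cheque in envelope 4 | the presenter opened envelope 1, envelope 2, envelope 5, and envelope 7) = (1/280) / (1/70) = 1/4.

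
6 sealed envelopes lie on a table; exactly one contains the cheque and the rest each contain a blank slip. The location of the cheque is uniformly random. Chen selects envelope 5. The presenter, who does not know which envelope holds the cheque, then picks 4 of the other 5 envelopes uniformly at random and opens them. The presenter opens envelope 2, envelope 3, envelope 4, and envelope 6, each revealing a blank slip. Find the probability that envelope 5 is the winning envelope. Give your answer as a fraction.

1/2

Apply Bayes' rule, conditioning on where the cheque actually is.
If it is in either of envelopes 1 and 5 (prior 1/6 each): the presenter picks exactly this set with probability 1/5 regardless, and none is the prize; weight (1/6)·(1/5) = 1/30 each.
If it is in any of envelopes 2, 3, 4, and 6 (prior 1/6 each): that envelope was opened and seen not to hold the prize — ruled out; weight (1/6)·0 = 0 each.
The weights sum to 1/15.
So P(the cheque in envelope 5 | the presenter opened envelope 2, envelope 3, envelope 4, and envelope 6) = (1/30) / (1/15) = 1/2.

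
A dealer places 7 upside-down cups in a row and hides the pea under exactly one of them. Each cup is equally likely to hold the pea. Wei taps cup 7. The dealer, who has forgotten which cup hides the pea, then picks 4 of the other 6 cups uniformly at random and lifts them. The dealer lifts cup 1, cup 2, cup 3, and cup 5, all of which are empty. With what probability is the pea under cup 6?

Condition on the true location of the pea.
If it is under any of cups 1, 2, 3, and 5 (prior 1/7 each): that cup was opened and seen not to hold the prize — ruled out; weight (1/7)·0 = 0 each.
If it is under any of cups 4, 6, and 7 (prior 1/7 each): the dealer picks exactly this set with probability 1/15 regardless, and none is the prize; weight (1/7)·(1/15) = 1/105 each.
The weights sum to 1/35.
So P(the pea under cup 6 | the dealer opened cup 1, cup 2, cup 3, and cup 5) = (1/105) / (1/35) = 1/3.

1/3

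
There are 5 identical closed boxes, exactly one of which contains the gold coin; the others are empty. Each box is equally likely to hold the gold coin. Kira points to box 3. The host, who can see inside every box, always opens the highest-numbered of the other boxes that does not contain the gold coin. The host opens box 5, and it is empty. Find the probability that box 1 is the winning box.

1/4

Apply Bayes' rule, conditioning on where the gold coin actually is.
If it is in any of boxes 1, 2, 3, and 4 (prior 1/5 each): box 5 is the highest-numbered option available, probability 1; weight (1/5)·1 = 1/5 each.
If it is in box 5 (prior 1/5): the host opened box 5, so this case is ruled out; weight (1/5)·0 = 0.
The weights sum to 4/5.
So P(the gold coin in box 1 | the host opened box 5) = (1/5) / (4/5) = 1/4.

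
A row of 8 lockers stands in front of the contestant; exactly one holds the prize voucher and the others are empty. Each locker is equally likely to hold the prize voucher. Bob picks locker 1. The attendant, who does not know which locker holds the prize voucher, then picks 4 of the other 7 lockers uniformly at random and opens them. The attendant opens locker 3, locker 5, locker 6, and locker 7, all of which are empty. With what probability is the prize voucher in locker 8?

Apply Bayes' rule, conditioning on where the prize voucher actually is.
If it is in any of lockers 1, 2, 4, and 8 (prior 1/8 each): the attendant picks exactly this set with probability 1/35 regardless, and none is the prize; weight (1/8)·(1/35) = 1/280 each.
If it is in any of lockers 3, 5, 6, and 7 (prior 1/8 each): that locker was opened and seen not to hold the prize — ruled out; weight (1/8)·0 = 0 each.
The weights sum to 1/70.
So P(the prize voucher in locker 8 | the attendant opened locker 3, locker 5, locker 6, and locker 7) = (1/280) / (1/70) = 1/4.

1/4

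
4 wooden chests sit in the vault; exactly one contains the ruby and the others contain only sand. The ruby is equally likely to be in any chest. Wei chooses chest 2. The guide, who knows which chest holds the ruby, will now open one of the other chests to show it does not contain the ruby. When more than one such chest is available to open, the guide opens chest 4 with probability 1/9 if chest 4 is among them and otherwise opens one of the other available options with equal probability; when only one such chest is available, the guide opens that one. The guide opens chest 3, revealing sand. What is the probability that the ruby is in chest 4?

3/11

Condition on the true location of the ruby.
If it is in chest 1 (prior 1/4): chest 4 is available but not opened, probability 8/9; weight (1/4)·(8/9) = 2/9.
If it is in chest 2 (prior 1/4): chest 4 is available but not opened; chest 3 gets probability (1 − 1/9)/2 = 4/9; weight (1/4)·(4/9) = 1/9.
If it is in chest 3 (prior 1/4): the guide opened chest 3, so this case is ruled out; weight (1/4)·0 = 0.
If it is in chest 4 (prior 1/4): chest 4 holds the prize so is unavailable; the guide chooses uniformly among the 2 others, probability 1/2; weight (1/4)·(1/2) = 1/8.
The weights sum to 11/24.
So P(the ruby in chest 4 | the guide opened chest 3) = (1/8) / (11/24) = 3/11.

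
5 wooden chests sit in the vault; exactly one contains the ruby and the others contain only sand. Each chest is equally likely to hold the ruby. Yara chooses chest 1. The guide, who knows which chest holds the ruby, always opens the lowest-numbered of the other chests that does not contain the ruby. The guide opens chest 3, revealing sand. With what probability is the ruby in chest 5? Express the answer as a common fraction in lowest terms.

Condition on the true location of the ruby.
If it is in any of chests 1, 4, and 5 (prior 1/5 each): the guide would have opened chest 2 instead, probability 0; weight (1/5)·0 = 0 each.
If it is in chest 2 (prior 1/5): chest 3 is the lowest-numbered option available, probability 1; weight (1/5)·1 = 1/5.
If it is in chest 3 (prior 1/5): the guide opened chest 3, so this case is ruled out; weight (1/5)·0 = 0.
The weights sum to 1/5.
So P(the ruby in chest 5 | the guide opened chest 3) = 0 / (1/5) = 0.

0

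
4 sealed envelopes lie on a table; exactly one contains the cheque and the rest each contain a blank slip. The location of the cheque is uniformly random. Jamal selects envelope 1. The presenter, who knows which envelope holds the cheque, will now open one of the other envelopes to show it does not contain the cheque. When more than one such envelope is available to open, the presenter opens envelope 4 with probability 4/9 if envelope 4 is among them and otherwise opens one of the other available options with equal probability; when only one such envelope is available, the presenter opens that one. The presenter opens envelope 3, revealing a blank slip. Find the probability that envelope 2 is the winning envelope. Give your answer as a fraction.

Consider each possible location of the cheque in turn.
If it is in envelope 1 (prior 1/4): envelope 4 is available but not opened; envelope 3 gets probability (1 − 4/9)/2 = 5/18; weight (1/4)·(5/18) = 5/72.
If it is in envelope 2 (prior 1/4): envelope 4 is available but not opened, probability 5/9; weight (1/4)·(5/9) = 5/36.
If it is in envelope 3 (prior 1/4): the presenter opened envelope 3, so this case is ruled out; weight (1/4)·0 = 0.
If it is in envelope 4 (prior 1/4): envelope 4 holds the prize so is unavailable; the presenter chooses uniformly among the 2 others, probability 1/2; weight (1/4)·(1/2) = 1/8.
The weights sum to 1/3.
So P(the cheque in envelope 2 | the presenter opened envelope 3) = (5/36) / (1/3) = 5/12.

5/12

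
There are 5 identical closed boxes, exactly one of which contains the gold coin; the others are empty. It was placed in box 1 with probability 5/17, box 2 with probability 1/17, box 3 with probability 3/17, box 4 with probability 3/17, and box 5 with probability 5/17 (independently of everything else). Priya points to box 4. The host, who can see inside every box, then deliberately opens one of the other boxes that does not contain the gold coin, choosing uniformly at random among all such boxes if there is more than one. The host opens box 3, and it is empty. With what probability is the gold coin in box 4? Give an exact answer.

Apply Bayes' rule, conditioning on where the gold coin actually is.
If it is in either of boxes 1 and 5 (prior 5/17 each): the host has 3 equally likely choices, so probability 1/3; weight (5/17)·(1/3) = 5/51 each.
If it is in box 2 (prior 1/17): the host has 3 equally likely choices, so probability 1/3; weight (1/17)·(1/3) = 1/51.
If it is in box 3 (prior 3/17): the host opened box 3, so this case is ruled out; weight (3/17)·0 = 0.
If it is in box 4 (prior 3/17): the host has 4 equally likely choices, so probability 1/4; weight (3/17)·(1/4) = 3/68.
The weights sum to 53/204.
So P(the gold coin in box 4 | the host opened box 3) = (3/68) / (53/204) = 9/53.

9/53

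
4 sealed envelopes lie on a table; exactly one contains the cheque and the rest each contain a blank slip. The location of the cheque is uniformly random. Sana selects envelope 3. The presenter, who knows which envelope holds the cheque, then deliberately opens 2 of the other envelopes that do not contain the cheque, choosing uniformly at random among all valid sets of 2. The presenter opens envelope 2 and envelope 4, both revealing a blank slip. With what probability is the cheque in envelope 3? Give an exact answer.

Apply Bayes' rule, conditioning on where the cheque actually is.
If it is in envelope 1 (prior 1/4): the presenter has no choice, probability 1; weight (1/4)·1 = 1/4.
If it is in either of envelopes 2 and 4 (prior 1/4 each): that envelope was opened and seen not to hold the prize — ruled out; weight (1/4)·0 = 0 each.
If it is in envelope 3 (prior 1/4): the presenter has 3 equally likely choices, so probability 1/3; weight (1/4)·(1/3) = 1/12.
The weights sum to 1/3.
So P(the cheque in envelope 3 | the presenter opened envelope 2 and envelope 4) = (1/12) / (1/3) = 1/4.

1/4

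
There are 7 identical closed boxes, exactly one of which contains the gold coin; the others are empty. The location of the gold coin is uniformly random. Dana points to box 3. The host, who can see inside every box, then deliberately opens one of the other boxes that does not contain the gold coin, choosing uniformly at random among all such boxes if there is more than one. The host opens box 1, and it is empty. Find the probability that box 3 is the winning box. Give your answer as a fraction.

1/7

Consider each possible location of the gold coin in turn.
If it is in box 1 (prior 1/7): the host opened box 1, so this case is ruled out; weight (1/7)·0 = 0.
If it is in any of boxes 2, 4, 5, 6, and 7 (prior 1/7 each): the host has 5 equally likely choices, so probability 1/5; weight (1/7)·(1/5) = 1/35 each.
If it is in box 3 (prior 1/7): the host has 6 equally likely choices, so probability 1/6; weight (1/7)·(1/6) = 1/42.
The weights sum to 1/6.
So P(the gold coin in box 3 | the host opened box 1) = (1/42) / (1/6) = 1/7.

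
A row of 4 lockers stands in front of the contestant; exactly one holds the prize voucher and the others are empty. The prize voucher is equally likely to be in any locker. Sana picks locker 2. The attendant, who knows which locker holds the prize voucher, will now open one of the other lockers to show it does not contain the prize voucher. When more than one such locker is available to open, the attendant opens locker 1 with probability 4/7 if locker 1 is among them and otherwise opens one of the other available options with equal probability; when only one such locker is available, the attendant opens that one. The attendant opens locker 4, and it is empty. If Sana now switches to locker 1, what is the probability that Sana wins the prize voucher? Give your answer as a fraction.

7/16

Condition on the true location of the prize voucher.
If it is in locker 1 (prior 1/4): locker 1 holds the prize so is unavailable; the attendant chooses uniformly among the 2 others, probability 1/2; weight (1/4)·(1/2) = 1/8.
If it is in locker 2 (prior 1/4): locker 1 is available but not opened; locker 4 gets probability (1 − 4/7)/2 = 3/14; weight (1/4)·(3/14) = 3/56.
If it is in locker 3 (prior 1/4): locker 1 is available but not opened, probability 3/7; weight (1/4)·(3/7) = 3/28.
If it is in locker 4 (prior 1/4): the attendant opened locker 4, so this case is ruled out; weight (1/4)·0 = 0.
The weights sum to 2/7.
So P(the prize voucher in locker 1 | the attendant opened locker 4) = (1/8) / (2/7) = 7/16.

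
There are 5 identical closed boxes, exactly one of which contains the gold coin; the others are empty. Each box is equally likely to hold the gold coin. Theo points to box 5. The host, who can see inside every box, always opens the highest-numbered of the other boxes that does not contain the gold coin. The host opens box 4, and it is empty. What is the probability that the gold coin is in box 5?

1/4

Consider each possible location of the gold coin in turn.
If it is in any of boxes 1, 2, 3, and 5 (prior 1/5 each): box 4 is the highest-numbered option available, probability 1; weight (1/5)·1 = 1/5 each.
If it is in box 4 (prior 1/5): the host opened box 4, so this case is ruled out; weight (1/5)·0 = 0.
The weights sum to 4/5.
So P(the gold coin in box 5 | the host opened box 4) = (1/5) / (4/5) = 1/4.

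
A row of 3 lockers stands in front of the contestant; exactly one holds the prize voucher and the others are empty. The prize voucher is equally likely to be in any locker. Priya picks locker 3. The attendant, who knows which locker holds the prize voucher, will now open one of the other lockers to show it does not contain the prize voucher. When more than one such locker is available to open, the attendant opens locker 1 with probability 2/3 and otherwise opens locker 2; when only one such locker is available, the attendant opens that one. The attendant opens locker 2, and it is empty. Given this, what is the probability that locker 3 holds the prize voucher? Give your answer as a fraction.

1/4

Apply Bayes' rule, conditioning on where the prize voucher actually is.
If it is in locker 1 (prior 1/3): only locker 2 is available, probability 1; weight (1/3)·1 = 1/3.
If it is in locker 2 (prior 1/3): the attendant opened locker 2, so this case is ruled out; weight (1/3)·0 = 0.
If it is in locker 3 (prior 1/3): locker 1 is available but not opened, probability 1/3; weight (1/3)·(1/3) = 1/9.
The weights sum to 4/9.
So P(the prize voucher in locker 3 | the attendant opened locker 2) = (1/9) / (4/9) = 1/4.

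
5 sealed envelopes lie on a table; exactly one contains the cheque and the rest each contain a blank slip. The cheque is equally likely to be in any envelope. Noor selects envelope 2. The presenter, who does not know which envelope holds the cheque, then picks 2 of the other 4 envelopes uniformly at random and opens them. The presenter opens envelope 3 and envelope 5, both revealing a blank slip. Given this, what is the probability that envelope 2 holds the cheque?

Condition on the true location of the cheque.
If it is in any of envelopes 1, 2, and 4 (prior 1/5 each): the presenter picks exactly this set with probability 1/6 regardless, and none is the prize; weight (1/5)·(1/6) = 1/30 each.
If it is in either of envelopes 3 and 5 (prior 1/5 each): that envelope was opened and seen not to hold the prize — ruled out; weight (1/5)·0 = 0 each.
The weights sum to 1/10.
So P(the cheque in envelope 2 | the presenter opened envelope 3 and envelope 5) = (1/30) / (1/10) = 1/3.

1/3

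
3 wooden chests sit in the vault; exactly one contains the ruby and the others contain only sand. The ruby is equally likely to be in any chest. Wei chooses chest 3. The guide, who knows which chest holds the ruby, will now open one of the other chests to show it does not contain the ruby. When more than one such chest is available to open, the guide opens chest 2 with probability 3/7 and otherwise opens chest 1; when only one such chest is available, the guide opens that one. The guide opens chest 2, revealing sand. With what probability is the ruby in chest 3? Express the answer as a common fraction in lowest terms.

3/10

Apply Bayes' rule, conditioning on where the ruby actually is.
If it is in chest 1 (prior 1/3): only chest 2 is available, probability 1; weight (1/3)·1 = 1/3.
If it is in chest 2 (prior 1/3): the guide opened chest 2, so this case is ruled out; weight (1/3)·0 = 0.
If it is in chest 3 (prior 1/3): chest 2 is available, opened with probability 3/7; weight (1/3)·(3/7) = 1/7.
The weights sum to 10/21.
So P(the ruby in chest 3 | the guide opened chest 2) = (1/7) / (10/21) = 3/10.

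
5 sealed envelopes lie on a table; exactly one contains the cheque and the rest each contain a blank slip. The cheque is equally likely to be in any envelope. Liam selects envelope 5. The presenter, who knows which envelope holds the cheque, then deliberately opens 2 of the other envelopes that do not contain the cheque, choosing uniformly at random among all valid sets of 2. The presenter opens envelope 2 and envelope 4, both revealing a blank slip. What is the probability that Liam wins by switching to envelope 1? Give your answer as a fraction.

2/5

Consider each possible location of the cheque in turn.
If it is in either of envelopes 1 and 3 (prior 1/5 each): the presenter has 3 equally likely choices, so probability 1/3; weight (1/5)·(1/3) = 1/15 each.
If it is in either of envelopes 2 and 4 (prior 1/5 each): that envelope was opened and seen not to hold the prize — ruled out; weight (1/5)·0 = 0 each.
If it is in envelope 5 (prior 1/5): the presenter has 6 equally likely choices, so probability 1/6; weight (1/5)·(1/6) = 1/30.
The weights sum to 1/6.
So P(the cheque in envelope 1 | the presenter opened envelope 2 and envelope 4) = (1/15) / (1/6) = 2/5.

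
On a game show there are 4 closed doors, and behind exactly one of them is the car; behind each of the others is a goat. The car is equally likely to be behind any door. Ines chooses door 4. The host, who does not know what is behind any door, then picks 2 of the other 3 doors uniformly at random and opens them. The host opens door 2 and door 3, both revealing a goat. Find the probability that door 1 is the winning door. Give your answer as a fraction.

1/2

Because the host chose which doors to open without knowing where the car is, the choice is independent of the prize location. Learning that none of the 2 opened doors holds the car simply rules out those 2 locations and leaves the remaining 2 doors still equally likely by symmetry.
So P(the car behind door 1) = 1/2.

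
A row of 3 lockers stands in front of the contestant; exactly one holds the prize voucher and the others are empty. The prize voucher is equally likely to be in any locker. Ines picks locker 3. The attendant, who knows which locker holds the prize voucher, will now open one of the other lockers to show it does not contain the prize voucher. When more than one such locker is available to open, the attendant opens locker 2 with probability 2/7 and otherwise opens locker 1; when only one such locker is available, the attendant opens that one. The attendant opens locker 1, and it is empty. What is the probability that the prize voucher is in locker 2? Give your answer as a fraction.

Consider each possible location of the prize voucher in turn.
If it is in locker 1 (prior 1/3): the attendant opened locker 1, so this case is ruled out; weight (1/3)·0 = 0.
If it is in locker 2 (prior 1/3): only locker 1 is available, probability 1; weight (1/3)·1 = 1/3.
If it is in locker 3 (prior 1/3): locker 2 is available but not opened, probability 5/7; weight (1/3)·(5/7) = 5/21.
The weights sum to 4/7.
So P(the prize voucher in locker 2 | the attendant opened locker 1) = (1/3) / (4/7) = 7/12.

7/12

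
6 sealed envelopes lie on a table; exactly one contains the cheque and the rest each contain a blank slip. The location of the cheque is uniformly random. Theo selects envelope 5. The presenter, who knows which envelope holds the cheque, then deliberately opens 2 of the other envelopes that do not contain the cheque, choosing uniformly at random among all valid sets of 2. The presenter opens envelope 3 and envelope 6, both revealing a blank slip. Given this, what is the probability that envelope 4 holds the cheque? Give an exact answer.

5/18

Condition on the true location of the cheque.
If it is in any of envelopes 1, 2, and 4 (prior 1/6 each): the presenter has 6 equally likely choices, so probability 1/6; weight (1/6)·(1/6) = 1/36 each.
If it is in either of envelopes 3 and 6 (prior 1/6 each): that envelope was opened and seen not to hold the prize — ruled out; weight (1/6)·0 = 0 each.
If it is in envelope 5 (prior 1/6): the presenter has 10 equally likely choices, so probability 1/10; weight (1/6)·(1/10) = 1/60.
The weights sum to 1/10.
So P(the cheque in envelope 4 | the presenter opened envelope 3 and envelope 6) = (1/36) / (1/10) = 5/18.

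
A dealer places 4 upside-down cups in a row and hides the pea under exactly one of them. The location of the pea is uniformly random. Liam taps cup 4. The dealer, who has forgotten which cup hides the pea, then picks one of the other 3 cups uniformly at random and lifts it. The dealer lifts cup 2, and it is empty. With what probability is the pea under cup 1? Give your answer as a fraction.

1/3

Apply Bayes' rule, conditioning on where the pea actually is.
If it is under any of cups 1, 3, and 4 (prior 1/4 each): the dealer picks cup 2 with probability 1/3 regardless, and it is not the prize; weight (1/4)·(1/3) = 1/12 each.
If it is under cup 2 (prior 1/4): the dealer opened cup 2, so this case is ruled out; weight (1/4)·0 = 0.
The weights sum to 1/4.
So P(the pea under cup 1 | the dealer opened cup 2) = (1/12) / (1/4) = 1/3.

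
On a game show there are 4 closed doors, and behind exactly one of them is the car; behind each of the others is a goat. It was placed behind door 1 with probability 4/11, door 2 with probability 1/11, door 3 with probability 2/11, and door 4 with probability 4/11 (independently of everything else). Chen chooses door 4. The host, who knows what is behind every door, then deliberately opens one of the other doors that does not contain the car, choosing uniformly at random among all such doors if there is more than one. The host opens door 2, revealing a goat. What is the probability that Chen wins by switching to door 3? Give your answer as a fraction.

3/13

Condition on the true location of the car.
If it is behind door 1 (prior 4/11): the host has 2 equally likely choices, so probability 1/2; weight (4/11)·(1/2) = 2/11.
If it is behind door 2 (prior 1/11): the host opened door 2, so this case is ruled out; weight (1/11)·0 = 0.
If it is behind door 3 (prior 2/11): the host has 2 equally likely choices, so probability 1/2; weight (2/11)·(1/2) = 1/11.
If it is behind door 4 (prior 4/11): the host has 3 equally likely choices, so probability 1/3; weight (4/11)·(1/3) = 4/33.
The weights sum to 13/33.
So P(the car behind door 3 | the host opened door 2) = (1/11) / (13/33) = 3/13.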